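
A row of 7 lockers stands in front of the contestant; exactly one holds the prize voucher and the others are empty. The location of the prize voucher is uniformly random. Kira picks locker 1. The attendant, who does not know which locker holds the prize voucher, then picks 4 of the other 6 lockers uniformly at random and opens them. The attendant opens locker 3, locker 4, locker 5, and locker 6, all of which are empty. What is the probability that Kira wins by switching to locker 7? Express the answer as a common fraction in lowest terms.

Apply Bayes' rule, conditioning on where the prize voucher actually is.
If it is in any of lockers 1, 2, and 7 (prior 1/7 each): the attendant picks exactly this set with probability 1/15 regardless, and none is the prize; weight (1/7)·(1/15) = 1/105 each.
If it is in any of lockers 3, 4, 5, and 6 (prior 1/7 each): that locker was opened and seen not to hold the prize — ruled out; weight (1/7)·0 = 0 each.
The weights sum to 1/35.
So P(the prize voucher in locker 7 | the attendant opened locker 3, locker 4, locker 5, and locker 6) = (1/105) / (1/35) = 1/3.

1/3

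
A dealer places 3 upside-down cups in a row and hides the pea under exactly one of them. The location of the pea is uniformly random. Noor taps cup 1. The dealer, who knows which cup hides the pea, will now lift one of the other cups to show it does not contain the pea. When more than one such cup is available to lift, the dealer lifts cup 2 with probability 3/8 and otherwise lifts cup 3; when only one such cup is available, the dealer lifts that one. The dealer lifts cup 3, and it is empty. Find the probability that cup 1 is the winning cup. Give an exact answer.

5/13

Condition on the true location of the pea.
If it is under cup 1 (prior 1/3): cup 2 is available but not opened, probability 5/8; weight (1/3)·(5/8) = 5/24.
If it is under cup 2 (prior 1/3): only cup 3 is available, probability 1; weight (1/3)·1 = 1/3.
If it is under cup 3 (prior 1/3): the dealer opened cup 3, so this case is ruled out; weight (1/3)·0 = 0.
The weights sum to 13/24.
So P(the pea under cup 1 | the dealer opened cup 3) = (5/24) / (13/24) = 5/13.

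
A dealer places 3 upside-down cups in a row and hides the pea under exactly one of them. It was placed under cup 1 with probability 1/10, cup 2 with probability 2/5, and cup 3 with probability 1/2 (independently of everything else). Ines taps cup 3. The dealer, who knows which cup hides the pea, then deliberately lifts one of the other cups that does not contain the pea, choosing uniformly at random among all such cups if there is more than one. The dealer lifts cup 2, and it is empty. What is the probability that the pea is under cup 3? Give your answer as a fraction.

Condition on the true location of the pea.
If it is under cup 1 (prior 1/10): the dealer has no choice, probability 1; weight (1/10)·1 = 1/10.
If it is under cup 2 (prior 2/5): the dealer opened cup 2, so this case is ruled out; weight (2/5)·0 = 0.
If it is under cup 3 (prior 1/2): the dealer has 2 equally likely choices, so probability 1/2; weight (1/2)·(1/2) = 1/4.
The weights sum to 7/20.
So P(the pea under cup 3 | the dealer opened cup 2) = (1/4) / (7/20) = 5/7.

5/7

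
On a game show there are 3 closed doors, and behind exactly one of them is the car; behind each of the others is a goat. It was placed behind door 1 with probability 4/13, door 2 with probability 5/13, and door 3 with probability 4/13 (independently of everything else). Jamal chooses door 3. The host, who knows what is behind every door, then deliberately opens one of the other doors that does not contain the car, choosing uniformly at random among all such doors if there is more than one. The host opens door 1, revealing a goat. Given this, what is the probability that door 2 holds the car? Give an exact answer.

Consider each possible location of the car in turn.
If it is behind door 1 (prior 4/13): the host opened door 1, so this case is ruled out; weight (4/13)·0 = 0.
If it is behind door 2 (prior 5/13): the host has no choice, probability 1; weight (5/13)·1 = 5/13.
If it is behind door 3 (prior 4/13): the host has 2 equally likely choices, so probability 1/2; weight (4/13)·(1/2) = 2/13.
The weights sum to 7/13.
So P(the car behind door 2 | the host opened door 1) = (5/13) / (7/13) = 5/7.

5/7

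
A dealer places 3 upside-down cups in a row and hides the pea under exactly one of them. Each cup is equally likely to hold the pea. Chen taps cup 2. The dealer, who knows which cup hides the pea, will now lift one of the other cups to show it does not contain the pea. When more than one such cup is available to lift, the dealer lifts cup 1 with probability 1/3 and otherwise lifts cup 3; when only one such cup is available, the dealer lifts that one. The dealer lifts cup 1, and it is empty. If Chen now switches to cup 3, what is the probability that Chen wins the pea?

Condition on the true location of the pea.
If it is under cup 1 (prior 1/3): the dealer opened cup 1, so this case is ruled out; weight (1/3)·0 = 0.
If it is under cup 2 (prior 1/3): cup 1 is available, opened with probability 1/3; weight (1/3)·(1/3) = 1/9.
If it is under cup 3 (prior 1/3): only cup 1 is available, probability 1; weight (1/3)·1 = 1/3.
The weights sum to 4/9.
So P(the pea under cup 3 | the dealer opened cup 1) = (1/3) / (4/9) = 3/4.

3/4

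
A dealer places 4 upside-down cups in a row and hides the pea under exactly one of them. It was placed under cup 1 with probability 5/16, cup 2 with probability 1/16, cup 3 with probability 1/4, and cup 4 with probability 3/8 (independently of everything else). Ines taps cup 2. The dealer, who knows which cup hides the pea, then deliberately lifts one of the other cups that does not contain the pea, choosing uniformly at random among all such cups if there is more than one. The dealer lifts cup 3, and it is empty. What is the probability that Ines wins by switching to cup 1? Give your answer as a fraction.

3/7

Condition on the true location of the pea.
If it is under cup 1 (prior 5/16): the dealer has 2 equally likely choices, so probability 1/2; weight (5/16)·(1/2) = 5/32.
If it is under cup 2 (prior 1/16): the dealer has 3 equally likely choices, so probability 1/3; weight (1/16)·(1/3) = 1/48.
If it is under cup 3 (prior 1/4): the dealer opened cup 3, so this case is ruled out; weight (1/4)·0 = 0.
If it is under cup 4 (prior 3/8): the dealer has 2 equally likely choices, so probability 1/2; weight (3/8)·(1/2) = 3/16.
The weights sum to 35/96.
So P(the pea under cup 1 | the dealer opened cup 3) = (5/32) / (35/96) = 3/7.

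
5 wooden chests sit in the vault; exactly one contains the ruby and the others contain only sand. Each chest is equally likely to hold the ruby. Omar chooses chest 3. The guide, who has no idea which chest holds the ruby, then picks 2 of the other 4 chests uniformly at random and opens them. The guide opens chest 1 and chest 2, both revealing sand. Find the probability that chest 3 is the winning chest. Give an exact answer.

Because the guide chose which chests to open without knowing where the ruby is, the choice is independent of the prize location. Learning that none of the 2 opened chests holds the ruby simply rules out those 2 locations and leaves the remaining 3 chests still equally likely by symmetry.
So P(the ruby in chest 3) = 1/3.

1/3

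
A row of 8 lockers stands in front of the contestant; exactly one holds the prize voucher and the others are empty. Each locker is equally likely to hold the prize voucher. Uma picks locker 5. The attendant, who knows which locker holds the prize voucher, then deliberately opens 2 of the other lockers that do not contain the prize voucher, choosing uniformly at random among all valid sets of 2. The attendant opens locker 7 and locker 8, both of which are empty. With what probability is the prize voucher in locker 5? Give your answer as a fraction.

Apply Bayes' rule, conditioning on where the prize voucher actually is.
If it is in any of lockers 1, 2, 3, 4, and 6 (prior 1/8 each): the attendant has 15 equally likely choices, so probability 1/15; weight (1/8)·(1/15) = 1/120 each.
If it is in locker 5 (prior 1/8): the attendant has 21 equally likely choices, so probability 1/21; weight (1/8)·(1/21) = 1/168.
If it is in either of lockers 7 and 8 (prior 1/8 each): that locker was opened and seen not to hold the prize — ruled out; weight (1/8)·0 = 0 each.
The weights sum to 1/21.
So P(the prize voucher in locker 5 | the attendant opened locker 7 and locker 8) = (1/168) / (1/21) = 1/8.

1/8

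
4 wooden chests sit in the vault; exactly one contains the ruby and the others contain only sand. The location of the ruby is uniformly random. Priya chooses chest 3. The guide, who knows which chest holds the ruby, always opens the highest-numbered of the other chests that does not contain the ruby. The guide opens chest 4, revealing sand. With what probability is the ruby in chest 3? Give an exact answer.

1/3

Condition on the true location of the ruby.
If it is in any of chests 1, 2, and 3 (prior 1/4 each): chest 4 is the highest-numbered option available, probability 1; weight (1/4)·1 = 1/4 each.
If it is in chest 4 (prior 1/4): the guide opened chest 4, so this case is ruled out; weight (1/4)·0 = 0.
The weights sum to 3/4.
So P(the ruby in chest 3 | the guide opened chest 4) = (1/4) / (3/4) = 1/3.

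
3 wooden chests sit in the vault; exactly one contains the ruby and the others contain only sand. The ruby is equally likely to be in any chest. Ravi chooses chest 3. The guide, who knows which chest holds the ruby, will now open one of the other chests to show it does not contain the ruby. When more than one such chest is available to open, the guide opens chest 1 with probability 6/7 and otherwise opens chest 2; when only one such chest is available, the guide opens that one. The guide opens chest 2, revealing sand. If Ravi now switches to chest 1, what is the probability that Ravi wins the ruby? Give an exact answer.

7/8

Apply Bayes' rule, conditioning on where the ruby actually is.
If it is in chest 1 (prior 1/3): only chest 2 is available, probability 1; weight (1/3)·1 = 1/3.
If it is in chest 2 (prior 1/3): the guide opened chest 2, so this case is ruled out; weight (1/3)·0 = 0.
If it is in chest 3 (prior 1/3): chest 1 is available but not opened, probability 1/7; weight (1/3)·(1/7) = 1/21.
The weights sum to 8/21.
So P(the ruby in chest 1 | the guide opened chest 2) = (1/3) / (8/21) = 7/8.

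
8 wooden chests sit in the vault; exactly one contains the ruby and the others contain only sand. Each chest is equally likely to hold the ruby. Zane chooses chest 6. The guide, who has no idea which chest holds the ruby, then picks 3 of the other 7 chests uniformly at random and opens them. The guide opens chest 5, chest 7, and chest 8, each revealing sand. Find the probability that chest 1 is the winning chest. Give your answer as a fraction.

Apply Bayes' rule, conditioning on where the ruby actually is.
If it is in any of chests 1, 2, 3, 4, and 6 (prior 1/8 each): the guide picks exactly this set with probability 1/35 regardless, and none is the prize; weight (1/8)·(1/35) = 1/280 each.
If it is in any of chests 5, 7, and 8 (prior 1/8 each): that chest was opened and seen not to hold the prize — ruled out; weight (1/8)·0 = 0 each.
The weights sum to 1/56.
So P(the ruby in chest 1 | the guide opened chest 5, chest 7, and chest 8) = (1/280) / (1/56) = 1/5.

1/5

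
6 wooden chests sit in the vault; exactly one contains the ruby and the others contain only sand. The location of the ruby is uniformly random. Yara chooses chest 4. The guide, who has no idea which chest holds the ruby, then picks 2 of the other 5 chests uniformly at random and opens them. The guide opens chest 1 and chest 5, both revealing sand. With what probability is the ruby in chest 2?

Apply Bayes' rule, conditioning on where the ruby actually is.
If it is in either of chests 1 and 5 (prior 1/6 each): that chest was opened and seen not to hold the prize — ruled out; weight (1/6)·0 = 0 each.
If it is in any of chests 2, 3, 4, and 6 (prior 1/6 each): the guide picks exactly this set with probability 1/10 regardless, and none is the prize; weight (1/6)·(1/10) = 1/60 each.
The weights sum to 1/15.
So P(the ruby in chest 2 | the guide opened chest 1 and chest 5) = (1/60) / (1/15) = 1/4.

1/4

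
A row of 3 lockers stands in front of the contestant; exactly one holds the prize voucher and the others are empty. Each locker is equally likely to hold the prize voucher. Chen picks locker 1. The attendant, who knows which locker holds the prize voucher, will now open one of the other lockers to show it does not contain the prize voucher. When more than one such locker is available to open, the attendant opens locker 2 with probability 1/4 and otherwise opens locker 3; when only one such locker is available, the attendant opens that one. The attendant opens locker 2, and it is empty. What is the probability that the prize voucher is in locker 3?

4/5

Consider each possible location of the prize voucher in turn.
If it is in locker 1 (prior 1/3): locker 2 is available, opened with probability 1/4; weight (1/3)·(1/4) = 1/12.
If it is in locker 2 (prior 1/3): the attendant opened locker 2, so this case is ruled out; weight (1/3)·0 = 0.
If it is in locker 3 (prior 1/3): only locker 2 is available, probability 1; weight (1/3)·1 = 1/3.
The weights sum to 5/12.
So P(the prize voucher in locker 3 | the attendant opened locker 2) = (1/3) / (5/12) = 4/5.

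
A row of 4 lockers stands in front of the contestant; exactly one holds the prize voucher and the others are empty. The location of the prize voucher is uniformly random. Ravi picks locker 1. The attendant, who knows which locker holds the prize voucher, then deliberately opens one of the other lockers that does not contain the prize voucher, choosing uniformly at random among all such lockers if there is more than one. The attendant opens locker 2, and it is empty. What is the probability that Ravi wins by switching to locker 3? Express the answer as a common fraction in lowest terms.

Condition on the true location of the prize voucher.
If it is in locker 1 (prior 1/4): the attendant has 3 equally likely choices, so probability 1/3; weight (1/4)·(1/3) = 1/12.
If it is in locker 2 (prior 1/4): the attendant opened locker 2, so this case is ruled out; weight (1/4)·0 = 0.
If it is in either of lockers 3 and 4 (prior 1/4 each): the attendant has 2 equally likely choices, so probability 1/2; weight (1/4)·(1/2) = 1/8 each.
The weights sum to 1/3.
So P(the prize voucher in locker 3 | the attendant opened locker 2) = (1/8) / (1/3) = 3/8.

3/8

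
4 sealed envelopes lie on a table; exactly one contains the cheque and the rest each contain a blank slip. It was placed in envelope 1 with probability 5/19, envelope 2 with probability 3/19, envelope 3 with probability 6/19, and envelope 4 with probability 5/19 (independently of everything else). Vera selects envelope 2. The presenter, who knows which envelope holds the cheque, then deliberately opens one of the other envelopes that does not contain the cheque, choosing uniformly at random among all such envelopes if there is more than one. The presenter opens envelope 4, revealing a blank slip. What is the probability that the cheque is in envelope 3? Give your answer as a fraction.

Apply Bayes' rule, conditioning on where the cheque actually is.
If it is in envelope 1 (prior 5/19): the presenter has 2 equally likely choices, so probability 1/2; weight (5/19)·(1/2) = 5/38.
If it is in envelope 2 (prior 3/19): the presenter has 3 equally likely choices, so probability 1/3; weight (3/19)·(1/3) = 1/19.
If it is in envelope 3 (prior 6/19): the presenter has 2 equally likely choices, so probability 1/2; weight (6/19)·(1/2) = 3/19.
If it is in envelope 4 (prior 5/19): the presenter opened envelope 4, so this case is ruled out; weight (5/19)·0 = 0.
The weights sum to 13/38.
So P(the cheque in envelope 3 | the presenter opened envelope 4) = (3/19) / (13/38) = 6/13.

6/13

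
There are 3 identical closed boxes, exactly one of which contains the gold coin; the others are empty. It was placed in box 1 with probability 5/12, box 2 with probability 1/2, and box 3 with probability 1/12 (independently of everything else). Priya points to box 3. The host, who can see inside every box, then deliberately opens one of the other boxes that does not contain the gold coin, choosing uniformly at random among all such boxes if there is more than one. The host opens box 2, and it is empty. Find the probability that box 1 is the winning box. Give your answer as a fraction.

10/11

Condition on the true location of the gold coin.
If it is in box 1 (prior 5/12): the host has no choice, probability 1; weight (5/12)·1 = 5/12.
If it is in box 2 (prior 1/2): the host opened box 2, so this case is ruled out; weight (1/2)·0 = 0.
If it is in box 3 (prior 1/12): the host has 2 equally likely choices, so probability 1/2; weight (1/12)·(1/2) = 1/24.
The weights sum to 11/24.
So P(the gold coin in box 1 | the host opened box 2) = (5/12) / (11/24) = 10/11.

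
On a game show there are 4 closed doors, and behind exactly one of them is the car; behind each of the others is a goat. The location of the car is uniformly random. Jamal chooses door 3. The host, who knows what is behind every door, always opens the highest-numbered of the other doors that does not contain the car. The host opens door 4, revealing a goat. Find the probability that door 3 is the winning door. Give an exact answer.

1/3

Apply Bayes' rule, conditioning on where the car actually is.
If it is behind any of doors 1, 2, and 3 (prior 1/4 each): door 4 is the highest-numbered option available, probability 1; weight (1/4)·1 = 1/4 each.
If it is behind door 4 (prior 1/4): the host opened door 4, so this case is ruled out; weight (1/4)·0 = 0.
The weights sum to 3/4.
So P(the car behind door 3 | the host opened door 4) = (1/4) / (3/4) = 1/3.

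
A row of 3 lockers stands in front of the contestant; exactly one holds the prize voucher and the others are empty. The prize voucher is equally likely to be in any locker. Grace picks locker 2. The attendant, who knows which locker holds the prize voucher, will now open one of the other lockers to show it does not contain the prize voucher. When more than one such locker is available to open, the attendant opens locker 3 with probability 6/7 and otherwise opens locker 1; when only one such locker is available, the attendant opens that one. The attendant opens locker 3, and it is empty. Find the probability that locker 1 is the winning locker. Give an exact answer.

Consider each possible location of the prize voucher in turn.
If it is in locker 1 (prior 1/3): only locker 3 is available, probability 1; weight (1/3)·1 = 1/3.
If it is in locker 2 (prior 1/3): locker 3 is available, opened with probability 6/7; weight (1/3)·(6/7) = 2/7.
If it is in locker 3 (prior 1/3): the attendant opened locker 3, so this case is ruled out; weight (1/3)·0 = 0.
The weights sum to 13/21.
So P(the prize voucher in locker 1 | the attendant opened locker 3) = (1/3) / (13/21) = 7/13.

7/13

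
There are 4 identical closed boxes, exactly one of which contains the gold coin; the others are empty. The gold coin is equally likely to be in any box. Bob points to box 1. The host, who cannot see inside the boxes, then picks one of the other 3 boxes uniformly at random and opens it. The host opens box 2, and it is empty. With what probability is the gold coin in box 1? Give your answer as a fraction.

1/3

Condition on the true location of the gold coin.
If it is in any of boxes 1, 3, and 4 (prior 1/4 each): the host picks box 2 with probability 1/3 regardless, and it is not the prize; weight (1/4)·(1/3) = 1/12 each.
If it is in box 2 (prior 1/4): the host opened box 2, so this case is ruled out; weight (1/4)·0 = 0.
The weights sum to 1/4.
So P(the gold coin in box 1 | the host opened box 2) = (1/12) / (1/4) = 1/3.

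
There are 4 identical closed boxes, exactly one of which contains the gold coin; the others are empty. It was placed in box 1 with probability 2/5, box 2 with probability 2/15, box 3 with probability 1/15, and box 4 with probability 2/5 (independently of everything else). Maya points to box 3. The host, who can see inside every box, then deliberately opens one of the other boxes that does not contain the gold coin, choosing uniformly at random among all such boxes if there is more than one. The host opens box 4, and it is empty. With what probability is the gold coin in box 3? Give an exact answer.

Consider each possible location of the gold coin in turn.
If it is in box 1 (prior 2/5): the host has 2 equally likely choices, so probability 1/2; weight (2/5)·(1/2) = 1/5.
If it is in box 2 (prior 2/15): the host has 2 equally likely choices, so probability 1/2; weight (2/15)·(1/2) = 1/15.
If it is in box 3 (prior 1/15): the host has 3 equally likely choices, so probability 1/3; weight (1/15)·(1/3) = 1/45.
If it is in box 4 (prior 2/5): the host opened box 4, so this case is ruled out; weight (2/5)·0 = 0.
The weights sum to 13/45.
So P(the gold coin in box 3 | the host opened box 4) = (1/45) / (13/45) = 1/13.

1/13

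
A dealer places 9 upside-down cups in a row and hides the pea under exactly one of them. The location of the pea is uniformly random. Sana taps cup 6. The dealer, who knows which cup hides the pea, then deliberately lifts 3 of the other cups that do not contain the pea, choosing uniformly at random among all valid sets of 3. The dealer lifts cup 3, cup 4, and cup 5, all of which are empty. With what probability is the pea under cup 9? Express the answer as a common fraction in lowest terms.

Apply Bayes' rule, conditioning on where the pea actually is.
If it is under any of cups 1, 2, 7, 8, and 9 (prior 1/9 each): the dealer has 35 equally likely choices, so probability 1/35; weight (1/9)·(1/35) = 1/315 each.
If it is under any of cups 3, 4, and 5 (prior 1/9 each): that cup was opened and seen not to hold the prize — ruled out; weight (1/9)·0 = 0 each.
If it is under cup 6 (prior 1/9): the dealer has 56 equally likely choices, so probability 1/56; weight (1/9)·(1/56) = 1/504.
The weights sum to 1/56.
So P(the pea under cup 9 | the dealer opened cup 3, cup 4, and cup 5) = (1/315) / (1/56) = 8/45.

8/45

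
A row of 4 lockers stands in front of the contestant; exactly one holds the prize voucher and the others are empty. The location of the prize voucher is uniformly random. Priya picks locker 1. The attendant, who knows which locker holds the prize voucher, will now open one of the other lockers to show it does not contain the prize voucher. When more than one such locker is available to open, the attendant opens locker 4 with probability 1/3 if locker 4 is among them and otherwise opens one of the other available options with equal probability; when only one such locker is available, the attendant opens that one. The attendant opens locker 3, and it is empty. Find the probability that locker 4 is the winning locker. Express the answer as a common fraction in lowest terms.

1/3

Consider each possible location of the prize voucher in turn.
If it is in locker 1 (prior 1/4): locker 4 is available but not opened; locker 3 gets probability (1 − 1/3)/2 = 1/3; weight (1/4)·(1/3) = 1/12.
If it is in locker 2 (prior 1/4): locker 4 is available but not opened, probability 2/3; weight (1/4)·(2/3) = 1/6.
If it is in locker 3 (prior 1/4): the attendant opened locker 3, so this case is ruled out; weight (1/4)·0 = 0.
If it is in locker 4 (prior 1/4): locker 4 holds the prize so is unavailable; the attendant chooses uniformly among the 2 others, probability 1/2; weight (1/4)·(1/2) = 1/8.
The weights sum to 3/8.
So P(the prize voucher in locker 4 | the attendant opened locker 3) = (1/8) / (3/8) = 1/3.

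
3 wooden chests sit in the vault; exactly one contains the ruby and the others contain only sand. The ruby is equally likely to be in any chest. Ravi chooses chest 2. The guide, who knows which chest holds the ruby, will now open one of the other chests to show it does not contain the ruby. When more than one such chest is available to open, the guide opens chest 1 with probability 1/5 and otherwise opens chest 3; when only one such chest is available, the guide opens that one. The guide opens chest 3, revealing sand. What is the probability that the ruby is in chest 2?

4/9

Consider each possible location of the ruby in turn.
If it is in chest 1 (prior 1/3): only chest 3 is available, probability 1; weight (1/3)·1 = 1/3.
If it is in chest 2 (prior 1/3): chest 1 is available but not opened, probability 4/5; weight (1/3)·(4/5) = 4/15.
If it is in chest 3 (prior 1/3): the guide opened chest 3, so this case is ruled out; weight (1/3)·0 = 0.
The weights sum to 3/5.
So P(the ruby in chest 2 | the guide opened chest 3) = (4/15) / (3/5) = 4/9.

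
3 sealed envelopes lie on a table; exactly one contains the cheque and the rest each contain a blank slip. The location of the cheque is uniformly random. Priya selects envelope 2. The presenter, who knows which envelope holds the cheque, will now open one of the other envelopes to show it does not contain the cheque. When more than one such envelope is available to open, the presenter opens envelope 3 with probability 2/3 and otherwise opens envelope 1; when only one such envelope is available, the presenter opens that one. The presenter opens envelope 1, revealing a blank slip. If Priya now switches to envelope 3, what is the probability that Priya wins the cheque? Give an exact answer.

3/4

Condition on the true location of the cheque.
If it is in envelope 1 (prior 1/3): the presenter opened envelope 1, so this case is ruled out; weight (1/3)·0 = 0.
If it is in envelope 2 (prior 1/3): envelope 3 is available but not opened, probability 1/3; weight (1/3)·(1/3) = 1/9.
If it is in envelope 3 (prior 1/3): only envelope 1 is available, probability 1; weight (1/3)·1 = 1/3.
The weights sum to 4/9.
So P(the cheque in envelope 3 | the presenter opened envelope 1) = (1/3) / (4/9) = 3/4.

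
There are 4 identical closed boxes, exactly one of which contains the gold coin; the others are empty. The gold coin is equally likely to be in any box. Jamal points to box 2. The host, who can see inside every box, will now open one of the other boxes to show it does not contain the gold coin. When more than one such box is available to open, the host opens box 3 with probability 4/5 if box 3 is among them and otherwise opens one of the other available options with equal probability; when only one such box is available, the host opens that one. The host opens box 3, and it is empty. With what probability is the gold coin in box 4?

Apply Bayes' rule, conditioning on where the gold coin actually is.
If it is in any of boxes 1, 2, and 4 (prior 1/4 each): box 3 is available, opened with probability 4/5; weight (1/4)·(4/5) = 1/5 each.
If it is in box 3 (prior 1/4): the host opened box 3, so this case is ruled out; weight (1/4)·0 = 0.
The weights sum to 3/5.
So P(the gold coin in box 4 | the host opened box 3) = (1/5) / (3/5) = 1/3.

1/3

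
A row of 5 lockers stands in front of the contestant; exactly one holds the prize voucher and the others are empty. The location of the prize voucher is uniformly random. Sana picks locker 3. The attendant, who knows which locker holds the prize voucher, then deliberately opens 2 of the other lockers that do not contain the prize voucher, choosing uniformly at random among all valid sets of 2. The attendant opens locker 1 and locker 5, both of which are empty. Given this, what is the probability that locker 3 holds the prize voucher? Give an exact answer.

Condition on the true location of the prize voucher.
If it is in either of lockers 1 and 5 (prior 1/5 each): that locker was opened and seen not to hold the prize — ruled out; weight (1/5)·0 = 0 each.
If it is in either of lockers 2 and 4 (prior 1/5 each): the attendant has 3 equally likely choices, so probability 1/3; weight (1/5)·(1/3) = 1/15 each.
If it is in locker 3 (prior 1/5): the attendant has 6 equally likely choices, so probability 1/6; weight (1/5)·(1/6) = 1/30.
The weights sum to 1/6.
So P(the prize voucher in locker 3 | the attendant opened locker 1 and locker 5) = (1/30) / (1/6) = 1/5.

1/5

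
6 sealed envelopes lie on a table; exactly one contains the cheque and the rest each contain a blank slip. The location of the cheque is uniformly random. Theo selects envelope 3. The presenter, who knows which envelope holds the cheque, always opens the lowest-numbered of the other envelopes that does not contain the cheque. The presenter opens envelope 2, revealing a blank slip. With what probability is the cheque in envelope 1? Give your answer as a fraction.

Apply Bayes' rule, conditioning on where the cheque actually is.
If it is in envelope 1 (prior 1/6): envelope 2 is the lowest-numbered option available, probability 1; weight (1/6)·1 = 1/6.
If it is in envelope 2 (prior 1/6): the presenter opened envelope 2, so this case is ruled out; weight (1/6)·0 = 0.
If it is in any of envelopes 3, 4, 5, and 6 (prior 1/6 each): the presenter would have opened envelope 1 instead, probability 0; weight (1/6)·0 = 0 each.
The weights sum to 1/6.
So P(the cheque in envelope 1 | the presenter opened envelope 2) = (1/6) / (1/6) = 1.

1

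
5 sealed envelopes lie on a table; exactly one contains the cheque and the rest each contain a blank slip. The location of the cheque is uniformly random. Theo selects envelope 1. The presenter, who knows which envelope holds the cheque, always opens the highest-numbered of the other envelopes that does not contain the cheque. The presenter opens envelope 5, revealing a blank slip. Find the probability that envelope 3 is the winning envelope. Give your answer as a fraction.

Apply Bayes' rule, conditioning on where the cheque actually is.
If it is in any of envelopes 1, 2, 3, and 4 (prior 1/5 each): envelope 5 is the highest-numbered option available, probability 1; weight (1/5)·1 = 1/5 each.
If it is in envelope 5 (prior 1/5): the presenter opened envelope 5, so this case is ruled out; weight (1/5)·0 = 0.
The weights sum to 4/5.
So P(the cheque in envelope 3 | the presenter opened envelope 5) = (1/5) / (4/5) = 1/4.

1/4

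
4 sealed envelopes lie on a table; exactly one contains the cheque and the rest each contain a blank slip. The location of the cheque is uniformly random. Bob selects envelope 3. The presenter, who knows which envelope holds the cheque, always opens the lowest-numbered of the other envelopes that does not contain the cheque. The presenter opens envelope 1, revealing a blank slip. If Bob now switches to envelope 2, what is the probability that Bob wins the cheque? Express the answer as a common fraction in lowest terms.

1/3

Apply Bayes' rule, conditioning on where the cheque actually is.
If it is in envelope 1 (prior 1/4): the presenter opened envelope 1, so this case is ruled out; weight (1/4)·0 = 0.
If it is in any of envelopes 2, 3, and 4 (prior 1/4 each): envelope 1 is the lowest-numbered option available, probability 1; weight (1/4)·1 = 1/4 each.
The weights sum to 3/4.
So P(the cheque in envelope 2 | the presenter opened envelope 1) = (1/4) / (3/4) = 1/3.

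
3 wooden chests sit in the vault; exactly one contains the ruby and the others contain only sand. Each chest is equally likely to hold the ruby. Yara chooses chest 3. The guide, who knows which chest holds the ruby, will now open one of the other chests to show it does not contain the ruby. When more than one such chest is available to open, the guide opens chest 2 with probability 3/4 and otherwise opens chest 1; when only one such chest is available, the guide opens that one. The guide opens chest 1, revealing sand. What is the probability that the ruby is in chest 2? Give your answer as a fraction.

Condition on the true location of the ruby.
If it is in chest 1 (prior 1/3): the guide opened chest 1, so this case is ruled out; weight (1/3)·0 = 0.
If it is in chest 2 (prior 1/3): only chest 1 is available, probability 1; weight (1/3)·1 = 1/3.
If it is in chest 3 (prior 1/3): chest 2 is available but not opened, probability 1/4; weight (1/3)·(1/4) = 1/12.
The weights sum to 5/12.
So P(the ruby in chest 2 | the guide opened chest 1) = (1/3) / (5/12) = 4/5.

4/5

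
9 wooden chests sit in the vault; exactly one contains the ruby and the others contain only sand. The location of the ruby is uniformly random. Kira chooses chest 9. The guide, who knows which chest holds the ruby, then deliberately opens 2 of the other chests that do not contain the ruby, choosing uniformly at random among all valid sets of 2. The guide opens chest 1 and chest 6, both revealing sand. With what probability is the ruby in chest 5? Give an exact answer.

4/27

Consider each possible location of the ruby in turn.
If it is in either of chests 1 and 6 (prior 1/9 each): that chest was opened and seen not to hold the prize — ruled out; weight (1/9)·0 = 0 each.
If it is in any of chests 2, 3, 4, 5, 7, and 8 (prior 1/9 each): the guide has 21 equally likely choices, so probability 1/21; weight (1/9)·(1/21) = 1/189 each.
If it is in chest 9 (prior 1/9): the guide has 28 equally likely choices, so probability 1/28; weight (1/9)·(1/28) = 1/252.
The weights sum to 1/28.
So P(the ruby in chest 5 | the guide opened chest 1 and chest 6) = (1/189) / (1/28) = 4/27.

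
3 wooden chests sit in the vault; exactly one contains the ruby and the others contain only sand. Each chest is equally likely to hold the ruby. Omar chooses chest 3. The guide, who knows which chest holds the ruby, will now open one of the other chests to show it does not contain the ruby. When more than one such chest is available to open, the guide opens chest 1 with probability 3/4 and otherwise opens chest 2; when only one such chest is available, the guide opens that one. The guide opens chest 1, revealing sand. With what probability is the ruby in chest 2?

4/7

Apply Bayes' rule, conditioning on where the ruby actually is.
If it is in chest 1 (prior 1/3): the guide opened chest 1, so this case is ruled out; weight (1/3)·0 = 0.
If it is in chest 2 (prior 1/3): only chest 1 is available, probability 1; weight (1/3)·1 = 1/3.
If it is in chest 3 (prior 1/3): chest 1 is available, opened with probability 3/4; weight (1/3)·(3/4) = 1/4.
The weights sum to 7/12.
So P(the ruby in chest 2 | the guide opened chest 1) = (1/3) / (7/12) = 4/7.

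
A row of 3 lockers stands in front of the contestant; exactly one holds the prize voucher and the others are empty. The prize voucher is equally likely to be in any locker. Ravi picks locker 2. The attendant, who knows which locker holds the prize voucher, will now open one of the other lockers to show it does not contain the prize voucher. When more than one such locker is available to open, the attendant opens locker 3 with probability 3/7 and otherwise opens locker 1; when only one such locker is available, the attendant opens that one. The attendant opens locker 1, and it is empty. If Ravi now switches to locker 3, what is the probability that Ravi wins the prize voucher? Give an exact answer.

Apply Bayes' rule, conditioning on where the prize voucher actually is.
If it is in locker 1 (prior 1/3): the attendant opened locker 1, so this case is ruled out; weight (1/3)·0 = 0.
If it is in locker 2 (prior 1/3): locker 3 is available but not opened, probability 4/7; weight (1/3)·(4/7) = 4/21.
If it is in locker 3 (prior 1/3): only locker 1 is available, probability 1; weight (1/3)·1 = 1/3.
The weights sum to 11/21.
So P(the prize voucher in locker 3 | the attendant opened locker 1) = (1/3) / (11/21) = 7/11.

7/11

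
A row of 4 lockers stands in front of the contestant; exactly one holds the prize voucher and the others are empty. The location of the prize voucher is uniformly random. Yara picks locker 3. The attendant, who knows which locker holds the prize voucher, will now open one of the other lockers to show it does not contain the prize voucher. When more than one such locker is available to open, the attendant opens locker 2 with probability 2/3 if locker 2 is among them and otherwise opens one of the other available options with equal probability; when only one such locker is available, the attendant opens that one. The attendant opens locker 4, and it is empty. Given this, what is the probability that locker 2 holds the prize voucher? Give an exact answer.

Condition on the true location of the prize voucher.
If it is in locker 1 (prior 1/4): locker 2 is available but not opened, probability 1/3; weight (1/4)·(1/3) = 1/12.
If it is in locker 2 (prior 1/4): locker 2 holds the prize so is unavailable; the attendant chooses uniformly among the 2 others, probability 1/2; weight (1/4)·(1/2) = 1/8.
If it is in locker 3 (prior 1/4): locker 2 is available but not opened; locker 4 gets probability (1 − 2/3)/2 = 1/6; weight (1/4)·(1/6) = 1/24.
If it is in locker 4 (prior 1/4): the attendant opened locker 4, so this case is ruled out; weight (1/4)·0 = 0.
The weights sum to 1/4.
So P(the prize voucher in locker 2 | the attendant opened locker 4) = (1/8) / (1/4) = 1/2.

1/2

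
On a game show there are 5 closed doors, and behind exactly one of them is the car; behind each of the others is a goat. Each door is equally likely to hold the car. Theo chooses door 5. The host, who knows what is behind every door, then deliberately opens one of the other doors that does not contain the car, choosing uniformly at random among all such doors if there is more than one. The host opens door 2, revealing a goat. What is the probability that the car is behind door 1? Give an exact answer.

4/15

Consider each possible location of the car in turn.
If it is behind any of doors 1, 3, and 4 (prior 1/5 each): the host has 3 equally likely choices, so probability 1/3; weight (1/5)·(1/3) = 1/15 each.
If it is behind door 2 (prior 1/5): the host opened door 2, so this case is ruled out; weight (1/5)·0 = 0.
If it is behind door 5 (prior 1/5): the host has 4 equally likely choices, so probability 1/4; weight (1/5)·(1/4) = 1/20.
The weights sum to 1/4.
So P(the car behind door 1 | the host opened door 2) = (1/15) / (1/4) = 4/15.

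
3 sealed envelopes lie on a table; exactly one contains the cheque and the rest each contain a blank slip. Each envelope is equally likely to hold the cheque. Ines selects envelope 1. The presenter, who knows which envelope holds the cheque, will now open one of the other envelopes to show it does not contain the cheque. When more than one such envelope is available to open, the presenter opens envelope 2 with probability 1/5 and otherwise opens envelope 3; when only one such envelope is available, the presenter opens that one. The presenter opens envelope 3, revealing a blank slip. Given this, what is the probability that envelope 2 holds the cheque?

Consider each possible location of the cheque in turn.
If it is in envelope 1 (prior 1/3): envelope 2 is available but not opened, probability 4/5; weight (1/3)·(4/5) = 4/15.
If it is in envelope 2 (prior 1/3): only envelope 3 is available, probability 1; weight (1/3)·1 = 1/3.
If it is in envelope 3 (prior 1/3): the presenter opened envelope 3, so this case is ruled out; weight (1/3)·0 = 0.
The weights sum to 3/5.
So P(the cheque in envelope 2 | the presenter opened envelope 3) = (1/3) / (3/5) = 5/9.

5/9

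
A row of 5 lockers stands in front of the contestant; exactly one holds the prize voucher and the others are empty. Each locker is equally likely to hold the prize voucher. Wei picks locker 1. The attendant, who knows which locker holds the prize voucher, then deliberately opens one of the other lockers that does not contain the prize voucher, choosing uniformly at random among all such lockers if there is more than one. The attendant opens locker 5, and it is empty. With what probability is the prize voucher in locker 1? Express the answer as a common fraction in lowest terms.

1/5

Apply Bayes' rule, conditioning on where the prize voucher actually is.
If it is in locker 1 (prior 1/5): the attendant has 4 equally likely choices, so probability 1/4; weight (1/5)·(1/4) = 1/20.
If it is in any of lockers 2, 3, and 4 (prior 1/5 each): the attendant has 3 equally likely choices, so probability 1/3; weight (1/5)·(1/3) = 1/15 each.
If it is in locker 5 (prior 1/5): the attendant opened locker 5, so this case is ruled out; weight (1/5)·0 = 0.
The weights sum to 1/4.
So P(the prize voucher in locker 1 | the attendant opened locker 5) = (1/20) / (1/4) = 1/5.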